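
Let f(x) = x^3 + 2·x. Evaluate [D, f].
3 x^{2} + 2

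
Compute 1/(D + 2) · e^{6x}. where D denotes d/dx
\frac{e^{6 x}}{8}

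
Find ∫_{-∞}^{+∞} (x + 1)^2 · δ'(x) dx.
-2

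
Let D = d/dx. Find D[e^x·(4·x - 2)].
\left(4 x + 2\right) e^{x}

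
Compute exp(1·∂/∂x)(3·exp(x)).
3 e^{x + 1}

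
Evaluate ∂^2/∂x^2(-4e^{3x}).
- 36 e^{3 x}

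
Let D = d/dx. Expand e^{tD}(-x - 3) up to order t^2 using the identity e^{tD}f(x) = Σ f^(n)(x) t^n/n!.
- t - x - 3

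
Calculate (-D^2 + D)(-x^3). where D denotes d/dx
3 x \left(2 - x\right)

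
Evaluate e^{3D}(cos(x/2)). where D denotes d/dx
\cos{\left(\frac{x}{2} + \frac{3}{2} \right)}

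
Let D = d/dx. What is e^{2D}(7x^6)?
7 x^{6} + 84 x^{5} + 420 x^{4} + 1120 x^{3} + 1680 x^{2} + 1344 x + 448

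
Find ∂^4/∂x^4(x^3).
0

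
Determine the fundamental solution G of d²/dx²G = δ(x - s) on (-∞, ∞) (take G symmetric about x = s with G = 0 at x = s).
\frac{|x - s|}{2}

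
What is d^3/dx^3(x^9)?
504 x^{6}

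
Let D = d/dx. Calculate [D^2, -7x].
-14D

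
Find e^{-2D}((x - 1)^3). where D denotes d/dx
x^{3} - 9 x^{2} + 27 x - 27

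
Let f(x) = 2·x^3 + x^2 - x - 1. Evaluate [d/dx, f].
6 x^{2} + 2 x - 1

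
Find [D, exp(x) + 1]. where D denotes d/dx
e^{x}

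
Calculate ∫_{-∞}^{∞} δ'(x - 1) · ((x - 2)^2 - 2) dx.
2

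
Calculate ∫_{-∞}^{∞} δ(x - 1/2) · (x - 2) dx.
- \frac{3}{2}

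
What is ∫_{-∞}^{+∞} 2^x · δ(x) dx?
1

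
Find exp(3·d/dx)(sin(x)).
\sin{\left(x + 3 \right)}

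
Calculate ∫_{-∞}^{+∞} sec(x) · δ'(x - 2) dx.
- \tan{\left(2 \right)} \sec{\left(2 \right)}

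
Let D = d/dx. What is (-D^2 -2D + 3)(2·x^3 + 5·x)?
6 x^{3} - 12 x^{2} + 3 x - 10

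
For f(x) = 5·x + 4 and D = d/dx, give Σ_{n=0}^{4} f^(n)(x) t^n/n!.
5 t + 5 x + 4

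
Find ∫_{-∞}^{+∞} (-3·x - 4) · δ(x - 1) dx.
-7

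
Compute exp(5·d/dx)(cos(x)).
\cos{\left(x + 5 \right)}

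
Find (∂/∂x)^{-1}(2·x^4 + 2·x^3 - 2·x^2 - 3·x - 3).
\frac{2 x^{5}}{5} + \frac{x^{4}}{2} - \frac{2 x^{3}}{3} - \frac{3 x^{2}}{2} - 3 x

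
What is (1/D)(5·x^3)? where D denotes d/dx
\frac{5 x^{4}}{4}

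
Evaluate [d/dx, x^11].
11 x^{10}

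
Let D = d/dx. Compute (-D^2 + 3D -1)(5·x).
15 - 5 x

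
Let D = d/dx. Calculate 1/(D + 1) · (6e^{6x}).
\frac{6 e^{6 x}}{7}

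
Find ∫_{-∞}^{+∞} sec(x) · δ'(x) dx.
0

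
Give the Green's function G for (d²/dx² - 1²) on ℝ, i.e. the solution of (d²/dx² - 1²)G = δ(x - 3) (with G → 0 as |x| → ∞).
-\frac{e^{-|x - 3|}}{2}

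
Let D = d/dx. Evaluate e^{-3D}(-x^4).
- x^{4} + 12 x^{3} - 54 x^{2} + 108 x - 81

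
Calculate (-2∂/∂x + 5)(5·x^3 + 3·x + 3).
25 x^{3} - 30 x^{2} + 15 x + 9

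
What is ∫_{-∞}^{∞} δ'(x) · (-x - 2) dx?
1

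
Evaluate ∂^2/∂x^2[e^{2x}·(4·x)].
16 \left(x + 1\right) e^{2 x}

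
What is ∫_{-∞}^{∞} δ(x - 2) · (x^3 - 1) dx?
7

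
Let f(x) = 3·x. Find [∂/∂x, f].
3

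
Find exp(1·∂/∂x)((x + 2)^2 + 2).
x^{2} + 6 x + 11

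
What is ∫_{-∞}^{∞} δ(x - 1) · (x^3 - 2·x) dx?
-1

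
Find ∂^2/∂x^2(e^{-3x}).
9 e^{- 3 x}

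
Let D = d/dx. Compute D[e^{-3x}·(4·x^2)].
4 x \left(2 - 3 x\right) e^{- 3 x}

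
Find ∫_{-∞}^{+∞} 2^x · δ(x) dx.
1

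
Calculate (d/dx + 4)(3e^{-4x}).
0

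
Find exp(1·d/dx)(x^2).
x^{2} + 2 x + 1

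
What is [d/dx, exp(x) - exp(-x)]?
2 \cosh{\left(x \right)}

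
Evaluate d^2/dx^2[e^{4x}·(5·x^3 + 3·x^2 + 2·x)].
\left(80 x^{3} + 168 x^{2} + 110 x + 22\right) e^{4 x}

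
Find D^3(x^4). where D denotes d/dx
24 x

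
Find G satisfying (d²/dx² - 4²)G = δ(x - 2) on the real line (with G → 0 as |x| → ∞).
-\frac{e^{-4|x - 2|}}{8}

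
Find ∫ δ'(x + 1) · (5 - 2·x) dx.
2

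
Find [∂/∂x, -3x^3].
- 9 x^{2}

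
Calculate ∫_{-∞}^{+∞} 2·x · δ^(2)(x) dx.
0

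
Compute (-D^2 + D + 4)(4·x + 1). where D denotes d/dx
16 x + 8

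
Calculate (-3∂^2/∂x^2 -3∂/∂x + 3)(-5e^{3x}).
165 e^{3 x}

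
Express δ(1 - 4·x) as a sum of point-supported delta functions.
\frac{\delta(x - 1/4)}{4}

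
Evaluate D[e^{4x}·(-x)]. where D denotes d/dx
\left(- 4 x - 1\right) e^{4 x}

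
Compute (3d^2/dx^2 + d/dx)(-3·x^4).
12 x^{2} \left(- x - 9\right)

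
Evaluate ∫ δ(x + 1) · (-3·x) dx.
3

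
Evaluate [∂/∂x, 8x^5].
40 x^{4}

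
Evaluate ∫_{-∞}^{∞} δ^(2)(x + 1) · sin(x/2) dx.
\frac{\sin{\left(\frac{1}{2} \right)}}{4}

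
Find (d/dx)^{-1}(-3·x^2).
- x^{3}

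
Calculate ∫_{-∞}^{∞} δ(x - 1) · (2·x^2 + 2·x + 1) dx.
5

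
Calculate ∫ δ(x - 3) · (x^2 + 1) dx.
10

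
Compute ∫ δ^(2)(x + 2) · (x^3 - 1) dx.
-12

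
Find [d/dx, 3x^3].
9 x^{2}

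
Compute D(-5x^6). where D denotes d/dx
- 30 x^{5}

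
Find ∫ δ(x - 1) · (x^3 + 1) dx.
2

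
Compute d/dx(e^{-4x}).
- 4 e^{- 4 x}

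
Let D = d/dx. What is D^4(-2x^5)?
- 240 x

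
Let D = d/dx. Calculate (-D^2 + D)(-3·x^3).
9 x \left(2 - x\right)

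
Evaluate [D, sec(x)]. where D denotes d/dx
\tan{\left(x \right)} \sec{\left(x \right)}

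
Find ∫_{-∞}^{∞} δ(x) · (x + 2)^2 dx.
4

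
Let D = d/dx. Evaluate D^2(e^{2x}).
4 e^{2 x}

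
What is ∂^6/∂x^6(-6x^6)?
-4320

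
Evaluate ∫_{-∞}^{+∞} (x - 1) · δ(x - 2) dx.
1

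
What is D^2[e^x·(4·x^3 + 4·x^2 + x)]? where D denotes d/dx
\left(4 x^{3} + 28 x^{2} + 41 x + 10\right) e^{x}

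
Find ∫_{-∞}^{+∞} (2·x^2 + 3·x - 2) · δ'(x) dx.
-3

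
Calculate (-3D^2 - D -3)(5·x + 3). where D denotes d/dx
- 15 x - 14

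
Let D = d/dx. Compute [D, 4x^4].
16 x^{3}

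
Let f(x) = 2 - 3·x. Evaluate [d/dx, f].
-3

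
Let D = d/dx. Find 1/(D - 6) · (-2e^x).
\frac{2 e^{x}}{5}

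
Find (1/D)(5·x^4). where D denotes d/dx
x^{5}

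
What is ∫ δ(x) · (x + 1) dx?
1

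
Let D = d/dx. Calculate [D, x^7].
7 x^{6}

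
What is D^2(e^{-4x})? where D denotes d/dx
16 e^{- 4 x}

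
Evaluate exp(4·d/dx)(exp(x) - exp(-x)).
2 \sinh{\left(x + 4 \right)}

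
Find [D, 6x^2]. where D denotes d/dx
12 x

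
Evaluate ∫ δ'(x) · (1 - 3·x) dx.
3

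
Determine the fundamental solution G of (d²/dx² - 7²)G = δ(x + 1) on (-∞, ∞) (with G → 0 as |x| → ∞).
-\frac{e^{-7|x + 1|}}{14}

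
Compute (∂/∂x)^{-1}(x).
\frac{x^{2}}{2}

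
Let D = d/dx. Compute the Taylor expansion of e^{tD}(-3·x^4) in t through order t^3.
3 x \left(- 4 t^{3} - 6 t^{2} x - 4 t x^{2} - x^{3}\right)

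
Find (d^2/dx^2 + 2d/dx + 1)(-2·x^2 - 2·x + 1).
- 2 x^{2} - 10 x - 7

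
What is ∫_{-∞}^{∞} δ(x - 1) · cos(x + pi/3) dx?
\cos{\left(1 + \frac{\pi}{3} \right)}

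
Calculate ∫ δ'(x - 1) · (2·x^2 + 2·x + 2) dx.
-6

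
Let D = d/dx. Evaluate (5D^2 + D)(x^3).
3 x \left(x + 10\right)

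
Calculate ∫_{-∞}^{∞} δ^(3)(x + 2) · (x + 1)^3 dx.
-6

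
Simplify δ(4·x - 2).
\frac{\delta(x - 1/2)}{4}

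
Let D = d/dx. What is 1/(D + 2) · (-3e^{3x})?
- \frac{3 e^{3 x}}{5}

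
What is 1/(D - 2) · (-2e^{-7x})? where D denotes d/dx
\frac{2 e^{- 7 x}}{9}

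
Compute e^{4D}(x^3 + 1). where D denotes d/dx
x^{3} + 12 x^{2} + 48 x + 65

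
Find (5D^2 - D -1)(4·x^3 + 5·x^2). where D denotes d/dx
- 4 x^{3} - 17 x^{2} + 110 x + 50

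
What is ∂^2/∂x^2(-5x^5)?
- 100 x^{3}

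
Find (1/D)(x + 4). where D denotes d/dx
\frac{x^{2}}{2} + 4 x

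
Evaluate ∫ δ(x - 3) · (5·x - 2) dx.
13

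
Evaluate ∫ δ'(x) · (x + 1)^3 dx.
-3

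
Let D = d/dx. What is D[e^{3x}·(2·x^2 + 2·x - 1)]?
\left(6 x^{2} + 10 x - 1\right) e^{3 x}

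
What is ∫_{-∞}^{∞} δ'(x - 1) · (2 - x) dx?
1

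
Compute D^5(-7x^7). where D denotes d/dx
- 17640 x^{2}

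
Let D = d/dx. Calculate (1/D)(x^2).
\frac{x^{3}}{3}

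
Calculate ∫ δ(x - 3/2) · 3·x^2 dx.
\frac{27}{4}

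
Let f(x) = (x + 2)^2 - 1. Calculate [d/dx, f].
2 x + 4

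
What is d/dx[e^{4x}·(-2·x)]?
\left(- 8 x - 2\right) e^{4 x}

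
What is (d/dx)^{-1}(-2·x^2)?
- \frac{2 x^{3}}{3}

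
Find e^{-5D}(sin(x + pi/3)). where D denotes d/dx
\sin{\left(x - 5 + \frac{\pi}{3} \right)}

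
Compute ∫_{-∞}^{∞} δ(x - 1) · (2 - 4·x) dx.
-2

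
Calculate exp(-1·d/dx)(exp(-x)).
e^{1 - x}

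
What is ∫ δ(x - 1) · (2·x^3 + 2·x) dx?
4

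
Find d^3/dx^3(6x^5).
360 x^{2}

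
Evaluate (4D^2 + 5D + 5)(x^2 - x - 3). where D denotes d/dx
5 x^{2} + 5 x - 12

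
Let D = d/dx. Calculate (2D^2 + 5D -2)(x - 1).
7 - 2 x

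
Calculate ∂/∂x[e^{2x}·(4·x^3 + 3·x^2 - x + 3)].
\left(8 x^{3} + 18 x^{2} + 4 x + 5\right) e^{2 x}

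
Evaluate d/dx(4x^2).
8 x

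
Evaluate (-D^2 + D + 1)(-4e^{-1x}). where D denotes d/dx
4 e^{- x}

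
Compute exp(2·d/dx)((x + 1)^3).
x^{3} + 9 x^{2} + 27 x + 27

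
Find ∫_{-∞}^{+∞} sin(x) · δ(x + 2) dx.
- \sin{\left(2 \right)}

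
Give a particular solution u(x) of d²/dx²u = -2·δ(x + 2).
-|x + 2|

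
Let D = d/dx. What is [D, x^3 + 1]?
3 x^{2}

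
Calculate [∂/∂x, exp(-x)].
- e^{- x}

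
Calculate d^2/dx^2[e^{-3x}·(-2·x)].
6 \left(2 - 3 x\right) e^{- 3 x}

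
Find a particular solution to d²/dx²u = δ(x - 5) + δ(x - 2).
\frac{|x - 5|}{2} + \frac{|x - 2|}{2}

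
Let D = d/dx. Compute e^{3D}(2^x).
2^{x + 3}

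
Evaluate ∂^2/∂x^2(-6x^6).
- 180 x^{4}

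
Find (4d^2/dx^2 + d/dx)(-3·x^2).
- 6 x - 24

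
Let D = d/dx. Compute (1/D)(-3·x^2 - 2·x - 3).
- x^{3} - x^{2} - 3 x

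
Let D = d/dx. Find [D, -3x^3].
- 9 x^{2}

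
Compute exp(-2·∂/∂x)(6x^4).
6 x^{4} - 48 x^{3} + 144 x^{2} - 192 x + 96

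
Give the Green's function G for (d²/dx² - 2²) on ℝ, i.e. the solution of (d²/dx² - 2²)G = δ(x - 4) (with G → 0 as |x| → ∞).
-\frac{e^{-2|x - 4|}}{4}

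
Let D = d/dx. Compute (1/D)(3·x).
\frac{3 x^{2}}{2}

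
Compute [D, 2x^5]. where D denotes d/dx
10 x^{4}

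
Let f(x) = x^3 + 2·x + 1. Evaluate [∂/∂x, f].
3 x^{2} + 2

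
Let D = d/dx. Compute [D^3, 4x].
12D^{2}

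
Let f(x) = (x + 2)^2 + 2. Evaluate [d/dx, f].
2 x + 4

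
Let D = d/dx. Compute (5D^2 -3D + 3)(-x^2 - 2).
- 3 x^{2} + 6 x - 16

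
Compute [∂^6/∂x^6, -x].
-6\frac{d^{5}}{dx^{5}}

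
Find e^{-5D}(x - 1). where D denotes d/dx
x - 6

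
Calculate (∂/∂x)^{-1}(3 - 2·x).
- x^{2} + 3 x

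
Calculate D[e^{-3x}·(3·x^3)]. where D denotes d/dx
9 x^{2} \left(1 - x\right) e^{- 3 x}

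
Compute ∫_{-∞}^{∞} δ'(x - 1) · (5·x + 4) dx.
-5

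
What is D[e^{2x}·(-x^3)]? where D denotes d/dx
x^{2} \left(- 2 x - 3\right) e^{2 x}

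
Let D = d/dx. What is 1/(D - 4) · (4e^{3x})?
- 4 e^{3 x}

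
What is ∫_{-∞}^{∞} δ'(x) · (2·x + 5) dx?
-2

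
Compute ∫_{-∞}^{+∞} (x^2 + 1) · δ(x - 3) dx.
10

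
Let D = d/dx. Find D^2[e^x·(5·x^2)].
5 \left(x^{2} + 4 x + 2\right) e^{x}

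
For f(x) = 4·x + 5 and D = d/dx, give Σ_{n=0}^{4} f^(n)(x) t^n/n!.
4 t + 4 x + 5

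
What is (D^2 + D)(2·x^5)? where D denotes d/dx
10 x^{3} \left(x + 4\right)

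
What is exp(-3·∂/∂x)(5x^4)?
5 x^{4} - 60 x^{3} + 270 x^{2} - 540 x + 405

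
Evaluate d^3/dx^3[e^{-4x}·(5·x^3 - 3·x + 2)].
2 \left(- 160 x^{3} + 360 x^{2} - 84 x - 121\right) e^{- 4 x}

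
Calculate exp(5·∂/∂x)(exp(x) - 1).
e^{x + 5} - 1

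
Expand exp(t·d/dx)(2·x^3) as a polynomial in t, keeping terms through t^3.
2 t^{3} + 6 t^{2} x + 6 t x^{2} + 2 x^{3}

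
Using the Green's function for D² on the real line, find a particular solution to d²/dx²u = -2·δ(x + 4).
-|x + 4|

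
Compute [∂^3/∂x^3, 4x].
12\frac{d^{2}}{dx^{2}}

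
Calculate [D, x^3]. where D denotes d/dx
3 x^{2}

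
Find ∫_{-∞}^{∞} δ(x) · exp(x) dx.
1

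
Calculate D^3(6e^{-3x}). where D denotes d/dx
- 162 e^{- 3 x}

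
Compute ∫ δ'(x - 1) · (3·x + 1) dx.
-3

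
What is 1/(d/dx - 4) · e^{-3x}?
- \frac{e^{- 3 x}}{7}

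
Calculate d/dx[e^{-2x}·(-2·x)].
2 \left(2 x - 1\right) e^{- 2 x}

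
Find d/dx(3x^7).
21 x^{6}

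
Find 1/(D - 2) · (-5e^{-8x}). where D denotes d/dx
\frac{e^{- 8 x}}{2}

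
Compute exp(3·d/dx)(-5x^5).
- 5 x^{5} - 75 x^{4} - 450 x^{3} - 1350 x^{2} - 2025 x - 1215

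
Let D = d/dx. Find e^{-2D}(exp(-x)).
e^{2 - x}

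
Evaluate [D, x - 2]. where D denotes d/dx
1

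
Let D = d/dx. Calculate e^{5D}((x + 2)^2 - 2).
x^{2} + 14 x + 47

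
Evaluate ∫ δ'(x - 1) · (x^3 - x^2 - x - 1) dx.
0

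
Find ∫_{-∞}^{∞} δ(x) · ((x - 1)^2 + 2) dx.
3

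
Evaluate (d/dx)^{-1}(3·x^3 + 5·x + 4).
\frac{3 x^{4}}{4} + \frac{5 x^{2}}{2} + 4 x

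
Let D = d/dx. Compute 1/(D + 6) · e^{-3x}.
\frac{e^{- 3 x}}{3}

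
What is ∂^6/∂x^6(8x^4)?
0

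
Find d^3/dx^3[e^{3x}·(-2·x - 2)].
54 \left(- x - 2\right) e^{3 x}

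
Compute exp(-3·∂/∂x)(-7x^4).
- 7 x^{4} + 84 x^{3} - 378 x^{2} + 756 x - 567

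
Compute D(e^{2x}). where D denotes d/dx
2 e^{2 x}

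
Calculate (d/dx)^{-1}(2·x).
x^{2}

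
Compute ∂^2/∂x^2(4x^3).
24 x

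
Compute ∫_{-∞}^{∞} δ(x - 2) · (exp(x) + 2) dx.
2 + e^{2}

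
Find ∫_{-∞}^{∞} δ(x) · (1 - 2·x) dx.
1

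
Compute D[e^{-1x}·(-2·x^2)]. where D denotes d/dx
2 x \left(x - 2\right) e^{- x}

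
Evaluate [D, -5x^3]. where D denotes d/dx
- 15 x^{2}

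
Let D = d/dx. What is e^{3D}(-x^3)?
- x^{3} - 9 x^{2} - 27 x - 27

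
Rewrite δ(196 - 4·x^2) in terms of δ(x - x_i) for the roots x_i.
\frac{\delta(x - 7) + \delta(x + 7)}{56}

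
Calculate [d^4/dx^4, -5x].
-20\frac{d^{3}}{dx^{3}}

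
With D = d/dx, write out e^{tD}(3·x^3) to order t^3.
3 t^{3} + 9 t^{2} x + 9 t x^{2} + 3 x^{3}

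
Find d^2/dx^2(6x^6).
180 x^{4}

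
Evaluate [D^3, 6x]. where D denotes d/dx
18D^{2}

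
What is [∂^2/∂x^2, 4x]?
8\frac{d}{dx}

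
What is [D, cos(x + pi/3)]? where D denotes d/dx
- \sin{\left(x + \frac{\pi}{3} \right)}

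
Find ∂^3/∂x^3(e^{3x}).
27 e^{3 x}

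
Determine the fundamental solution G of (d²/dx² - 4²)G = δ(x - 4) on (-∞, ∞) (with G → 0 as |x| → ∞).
-\frac{e^{-4|x - 4|}}{8}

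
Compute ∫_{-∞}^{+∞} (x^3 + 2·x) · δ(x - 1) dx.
3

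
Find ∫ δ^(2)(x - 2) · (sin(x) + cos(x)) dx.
- \sin{\left(2 \right)} - \cos{\left(2 \right)}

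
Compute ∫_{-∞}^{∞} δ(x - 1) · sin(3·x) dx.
\sin{\left(3 \right)}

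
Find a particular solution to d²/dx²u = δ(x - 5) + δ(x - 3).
\frac{|x - 5|}{2} + \frac{|x - 3|}{2}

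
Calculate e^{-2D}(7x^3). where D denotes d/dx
7 x^{3} - 42 x^{2} + 84 x - 56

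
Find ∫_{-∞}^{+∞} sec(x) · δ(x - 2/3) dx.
\sec{\left(\frac{2}{3} \right)}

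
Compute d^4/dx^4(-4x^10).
- 20160 x^{6}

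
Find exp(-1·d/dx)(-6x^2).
- 6 x^{2} + 12 x - 6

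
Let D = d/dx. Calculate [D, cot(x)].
- \frac{1}{\sin^{2}{\left(x \right)}}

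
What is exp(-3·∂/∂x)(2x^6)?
2 x^{6} - 36 x^{5} + 270 x^{4} - 1080 x^{3} + 2430 x^{2} - 2916 x + 1458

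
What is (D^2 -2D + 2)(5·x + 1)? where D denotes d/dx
10 x - 8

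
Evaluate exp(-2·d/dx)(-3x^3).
- 3 x^{3} + 18 x^{2} - 36 x + 24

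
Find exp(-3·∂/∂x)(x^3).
x^{3} - 9 x^{2} + 27 x - 27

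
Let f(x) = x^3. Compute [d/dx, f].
3 x^{2}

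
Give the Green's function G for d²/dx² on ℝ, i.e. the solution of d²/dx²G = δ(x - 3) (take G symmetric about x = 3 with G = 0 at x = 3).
\frac{|x - 3|}{2}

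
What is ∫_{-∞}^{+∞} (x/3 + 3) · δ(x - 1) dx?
\frac{10}{3}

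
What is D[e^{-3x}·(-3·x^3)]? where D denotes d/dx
9 x^{2} \left(x - 1\right) e^{- 3 x}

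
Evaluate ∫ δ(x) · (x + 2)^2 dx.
4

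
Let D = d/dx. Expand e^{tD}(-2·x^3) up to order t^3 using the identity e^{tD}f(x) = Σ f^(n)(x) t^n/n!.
- 2 t^{3} - 6 t^{2} x - 6 t x^{2} - 2 x^{3}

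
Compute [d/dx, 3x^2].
6 x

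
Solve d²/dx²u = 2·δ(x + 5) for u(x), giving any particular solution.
|x + 5|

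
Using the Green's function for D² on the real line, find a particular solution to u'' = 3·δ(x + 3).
\frac{3|x + 3|}{2}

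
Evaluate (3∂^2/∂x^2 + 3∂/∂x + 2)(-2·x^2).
- 4 x^{2} - 12 x - 12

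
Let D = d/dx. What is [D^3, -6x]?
-18D^{2}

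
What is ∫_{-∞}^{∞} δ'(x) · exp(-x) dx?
1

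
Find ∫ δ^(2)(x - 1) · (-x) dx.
0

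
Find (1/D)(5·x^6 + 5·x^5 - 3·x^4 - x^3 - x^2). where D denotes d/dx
\frac{5 x^{7}}{7} + \frac{5 x^{6}}{6} - \frac{3 x^{5}}{5} - \frac{x^{4}}{4} - \frac{x^{3}}{3}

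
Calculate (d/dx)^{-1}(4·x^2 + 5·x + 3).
\frac{4 x^{3}}{3} + \frac{5 x^{2}}{2} + 3 x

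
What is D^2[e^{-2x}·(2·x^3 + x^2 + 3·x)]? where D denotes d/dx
2 \left(4 x^{3} - 10 x^{2} + 8 x - 5\right) e^{- 2 x}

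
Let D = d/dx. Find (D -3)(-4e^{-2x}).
20 e^{- 2 x}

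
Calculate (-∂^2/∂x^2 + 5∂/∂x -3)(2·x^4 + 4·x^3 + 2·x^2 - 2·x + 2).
- 6 x^{4} + 28 x^{3} + 30 x^{2} + 2 x - 20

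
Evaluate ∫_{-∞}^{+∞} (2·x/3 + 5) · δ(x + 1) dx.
\frac{13}{3}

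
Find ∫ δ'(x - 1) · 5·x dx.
-5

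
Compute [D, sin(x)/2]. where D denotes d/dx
\frac{\cos{\left(x \right)}}{2}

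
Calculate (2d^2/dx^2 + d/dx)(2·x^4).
8 x^{2} \left(x + 6\right)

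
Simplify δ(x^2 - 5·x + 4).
\frac{\delta(x - 1) + \delta(x - 4)}{3}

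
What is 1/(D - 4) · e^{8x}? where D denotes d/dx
\frac{e^{8 x}}{4}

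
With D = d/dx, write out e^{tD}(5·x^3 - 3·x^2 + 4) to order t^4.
5 t^{3} + t^{2} \left(15 x - 3\right) + 3 t x \left(5 x - 2\right) + 5 x^{3} - 3 x^{2} + 4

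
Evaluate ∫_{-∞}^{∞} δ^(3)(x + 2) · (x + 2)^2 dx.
0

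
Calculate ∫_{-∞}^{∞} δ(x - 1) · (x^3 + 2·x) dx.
3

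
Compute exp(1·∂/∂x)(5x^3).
5 x^{3} + 15 x^{2} + 15 x + 5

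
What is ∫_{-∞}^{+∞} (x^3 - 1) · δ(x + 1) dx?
-2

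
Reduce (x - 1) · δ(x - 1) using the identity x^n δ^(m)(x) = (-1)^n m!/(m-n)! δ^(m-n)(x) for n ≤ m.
0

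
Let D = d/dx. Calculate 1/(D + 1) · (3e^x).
\frac{3 e^{x}}{2}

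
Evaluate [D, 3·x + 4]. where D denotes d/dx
3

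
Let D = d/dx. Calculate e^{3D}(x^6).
x^{6} + 18 x^{5} + 135 x^{4} + 540 x^{3} + 1215 x^{2} + 1458 x + 729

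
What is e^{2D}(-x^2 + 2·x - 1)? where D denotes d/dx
- x^{2} - 2 x - 1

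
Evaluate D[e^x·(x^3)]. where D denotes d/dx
x^{2} \left(x + 3\right) e^{x}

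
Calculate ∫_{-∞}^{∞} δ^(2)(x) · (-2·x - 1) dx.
0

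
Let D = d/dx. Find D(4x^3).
12 x^{2}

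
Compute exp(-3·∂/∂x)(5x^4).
5 x^{4} - 60 x^{3} + 270 x^{2} - 540 x + 405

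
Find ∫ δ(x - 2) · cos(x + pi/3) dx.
\cos{\left(\frac{\pi}{3} + 2 \right)}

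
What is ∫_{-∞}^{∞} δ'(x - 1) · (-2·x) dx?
2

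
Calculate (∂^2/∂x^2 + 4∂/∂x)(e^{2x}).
12 e^{2 x}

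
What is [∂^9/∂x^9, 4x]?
36\frac{d^{8}}{dx^{8}}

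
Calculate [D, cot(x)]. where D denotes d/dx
- \frac{1}{\sin^{2}{\left(x \right)}}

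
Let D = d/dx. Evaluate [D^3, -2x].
-6D^{2}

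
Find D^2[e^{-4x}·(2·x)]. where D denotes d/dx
16 \left(2 x - 1\right) e^{- 4 x}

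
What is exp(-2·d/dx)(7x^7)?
7 x^{7} - 98 x^{6} + 588 x^{5} - 1960 x^{4} + 3920 x^{3} - 4704 x^{2} + 3136 x - 896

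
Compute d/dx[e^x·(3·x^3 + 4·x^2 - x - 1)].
\left(3 x^{3} + 13 x^{2} + 7 x - 2\right) e^{x}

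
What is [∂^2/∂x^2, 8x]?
16\frac{d}{dx}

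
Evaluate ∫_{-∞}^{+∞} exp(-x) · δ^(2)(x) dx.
1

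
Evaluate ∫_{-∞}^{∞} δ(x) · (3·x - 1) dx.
-1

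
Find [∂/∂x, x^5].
5 x^{4}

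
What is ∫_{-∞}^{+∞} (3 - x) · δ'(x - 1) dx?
1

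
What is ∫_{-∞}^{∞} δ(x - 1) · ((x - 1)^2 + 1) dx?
1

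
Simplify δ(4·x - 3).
\frac{\delta(x - 3/4)}{4}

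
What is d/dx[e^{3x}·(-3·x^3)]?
9 x^{2} \left(- x - 1\right) e^{3 x}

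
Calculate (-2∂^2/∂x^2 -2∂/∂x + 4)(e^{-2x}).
0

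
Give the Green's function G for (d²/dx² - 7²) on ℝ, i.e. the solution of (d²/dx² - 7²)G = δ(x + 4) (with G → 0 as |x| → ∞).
-\frac{e^{-7|x + 4|}}{14}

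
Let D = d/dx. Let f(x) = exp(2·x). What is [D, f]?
2 e^{2 x}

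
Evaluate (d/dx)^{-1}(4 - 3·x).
- \frac{3 x^{2}}{2} + 4 x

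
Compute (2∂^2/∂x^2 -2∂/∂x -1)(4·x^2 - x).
- 4 x^{2} - 15 x + 18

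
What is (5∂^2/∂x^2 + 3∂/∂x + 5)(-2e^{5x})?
- 290 e^{5 x}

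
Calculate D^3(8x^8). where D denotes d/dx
2688 x^{5}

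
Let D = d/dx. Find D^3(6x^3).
36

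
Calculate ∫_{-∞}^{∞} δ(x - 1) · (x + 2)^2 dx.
9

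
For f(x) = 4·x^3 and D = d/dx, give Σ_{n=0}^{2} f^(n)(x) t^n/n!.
4 x \left(3 t^{2} + 3 t x + x^{2}\right)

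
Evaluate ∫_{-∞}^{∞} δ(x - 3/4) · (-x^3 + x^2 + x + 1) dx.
\frac{121}{64}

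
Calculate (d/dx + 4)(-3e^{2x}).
- 18 e^{2 x}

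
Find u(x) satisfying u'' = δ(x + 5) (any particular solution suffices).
\frac{|x + 5|}{2}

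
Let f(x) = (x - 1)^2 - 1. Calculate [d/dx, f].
2 x - 2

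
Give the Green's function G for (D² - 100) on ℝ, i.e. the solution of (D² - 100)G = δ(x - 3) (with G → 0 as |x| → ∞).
-\frac{e^{-10|x - 3|}}{20}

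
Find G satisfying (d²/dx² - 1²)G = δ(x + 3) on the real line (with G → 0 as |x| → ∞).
-\frac{e^{-|x + 3|}}{2}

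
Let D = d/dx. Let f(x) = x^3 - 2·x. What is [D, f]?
3 x^{2} - 2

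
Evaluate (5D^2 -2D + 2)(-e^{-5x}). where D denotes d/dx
- 137 e^{- 5 x}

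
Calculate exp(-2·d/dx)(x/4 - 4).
\frac{x}{4} - \frac{9}{2}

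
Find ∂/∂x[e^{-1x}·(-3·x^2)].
3 x \left(x - 2\right) e^{- x}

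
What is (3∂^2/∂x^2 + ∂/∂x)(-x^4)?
4 x^{2} \left(- x - 9\right)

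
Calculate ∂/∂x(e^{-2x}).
- 2 e^{- 2 x}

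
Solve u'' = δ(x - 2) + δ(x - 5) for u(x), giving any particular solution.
\frac{|x - 2|}{2} + \frac{|x - 5|}{2}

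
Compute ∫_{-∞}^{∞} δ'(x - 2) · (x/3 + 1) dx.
- \frac{1}{3}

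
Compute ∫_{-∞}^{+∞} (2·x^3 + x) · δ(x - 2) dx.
18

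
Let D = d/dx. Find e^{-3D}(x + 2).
x - 1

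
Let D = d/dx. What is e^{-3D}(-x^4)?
- x^{4} + 12 x^{3} - 54 x^{2} + 108 x - 81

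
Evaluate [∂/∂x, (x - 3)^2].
2 x - 6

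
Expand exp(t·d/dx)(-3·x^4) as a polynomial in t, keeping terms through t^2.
3 x^{2} \left(- 6 t^{2} - 4 t x - x^{2}\right)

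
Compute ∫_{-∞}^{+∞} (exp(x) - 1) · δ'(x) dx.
-1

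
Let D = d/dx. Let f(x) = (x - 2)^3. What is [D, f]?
3 \left(x - 2\right)^{2}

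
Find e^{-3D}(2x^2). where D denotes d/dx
2 x^{2} - 12 x + 18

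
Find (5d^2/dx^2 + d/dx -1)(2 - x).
x - 3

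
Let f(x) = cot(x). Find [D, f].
- \frac{1}{\sin^{2}{\left(x \right)}}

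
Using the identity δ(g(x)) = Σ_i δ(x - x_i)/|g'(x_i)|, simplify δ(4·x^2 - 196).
\frac{\delta(x - 7) + \delta(x + 7)}{56}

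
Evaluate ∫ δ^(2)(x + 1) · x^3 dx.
-6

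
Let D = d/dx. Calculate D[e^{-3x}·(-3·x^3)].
9 x^{2} \left(x - 1\right) e^{- 3 x}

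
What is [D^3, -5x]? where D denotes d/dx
-15D^{2}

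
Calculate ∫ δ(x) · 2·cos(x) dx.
2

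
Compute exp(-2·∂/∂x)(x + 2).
x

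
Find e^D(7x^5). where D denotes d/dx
7 x^{5} + 35 x^{4} + 70 x^{3} + 70 x^{2} + 35 x + 7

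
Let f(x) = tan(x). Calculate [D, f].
\frac{1}{\cos^{2}{\left(x \right)}}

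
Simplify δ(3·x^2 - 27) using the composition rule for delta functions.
\frac{\delta(x - 3) + \delta(x + 3)}{18}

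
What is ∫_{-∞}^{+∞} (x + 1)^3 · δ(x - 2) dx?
27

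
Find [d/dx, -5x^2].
- 10 x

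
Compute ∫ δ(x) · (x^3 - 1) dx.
-1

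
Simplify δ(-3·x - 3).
\frac{\delta(x + 1)}{3}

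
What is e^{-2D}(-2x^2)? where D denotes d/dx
- 2 x^{2} + 8 x - 8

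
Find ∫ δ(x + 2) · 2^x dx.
\frac{1}{4}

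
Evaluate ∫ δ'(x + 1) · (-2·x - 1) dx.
2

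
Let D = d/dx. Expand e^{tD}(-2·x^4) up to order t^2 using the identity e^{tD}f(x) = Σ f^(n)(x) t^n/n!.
2 x^{2} \left(- 6 t^{2} - 4 t x - x^{2}\right)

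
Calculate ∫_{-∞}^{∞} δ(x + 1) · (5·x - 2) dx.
-7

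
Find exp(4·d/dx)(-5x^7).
- 5 x^{7} - 140 x^{6} - 1680 x^{5} - 11200 x^{4} - 44800 x^{3} - 107520 x^{2} - 143360 x - 81920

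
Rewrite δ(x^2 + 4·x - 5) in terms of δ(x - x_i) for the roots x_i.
\frac{\delta(x - 1) + \delta(x + 5)}{6}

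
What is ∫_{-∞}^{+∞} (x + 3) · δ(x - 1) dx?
4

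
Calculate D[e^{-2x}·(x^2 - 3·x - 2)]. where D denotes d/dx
\left(- 2 x^{2} + 8 x + 1\right) e^{- 2 x}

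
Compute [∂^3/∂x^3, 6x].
18\frac{d^{2}}{dx^{2}}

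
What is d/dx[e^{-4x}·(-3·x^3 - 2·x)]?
\left(12 x^{3} - 9 x^{2} + 8 x - 2\right) e^{- 4 x}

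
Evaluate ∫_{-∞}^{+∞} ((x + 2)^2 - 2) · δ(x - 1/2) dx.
\frac{17}{4}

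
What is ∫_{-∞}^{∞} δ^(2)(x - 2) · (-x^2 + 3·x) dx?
-2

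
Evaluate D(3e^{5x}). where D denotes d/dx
15 e^{5 x}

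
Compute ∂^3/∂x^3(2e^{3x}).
54 e^{3 x}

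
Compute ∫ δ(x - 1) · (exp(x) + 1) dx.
1 + e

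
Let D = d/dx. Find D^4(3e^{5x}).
1875 e^{5 x}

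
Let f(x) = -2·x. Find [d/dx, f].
-2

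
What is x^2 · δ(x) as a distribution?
0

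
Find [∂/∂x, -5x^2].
- 10 x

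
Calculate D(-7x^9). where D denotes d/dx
- 63 x^{8}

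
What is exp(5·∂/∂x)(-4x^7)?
- 4 x^{7} - 140 x^{6} - 2100 x^{5} - 17500 x^{4} - 87500 x^{3} - 262500 x^{2} - 437500 x - 312500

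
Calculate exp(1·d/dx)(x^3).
x^{3} + 3 x^{2} + 3 x + 1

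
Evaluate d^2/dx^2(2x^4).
24 x^{2}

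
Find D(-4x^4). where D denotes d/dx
- 16 x^{3}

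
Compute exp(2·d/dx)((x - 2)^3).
x^{3}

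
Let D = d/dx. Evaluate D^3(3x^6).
360 x^{3}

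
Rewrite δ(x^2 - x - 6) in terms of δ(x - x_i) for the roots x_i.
\frac{\delta(x + 2) + \delta(x - 3)}{5}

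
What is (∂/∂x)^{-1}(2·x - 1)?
x^{2} - x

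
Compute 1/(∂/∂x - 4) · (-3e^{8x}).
- \frac{3 e^{8 x}}{4}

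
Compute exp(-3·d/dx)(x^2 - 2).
x^{2} - 6 x + 7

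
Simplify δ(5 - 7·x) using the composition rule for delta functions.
\frac{\delta(x - 5/7)}{7}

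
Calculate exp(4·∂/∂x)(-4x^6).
- 4 x^{6} - 96 x^{5} - 960 x^{4} - 5120 x^{3} - 15360 x^{2} - 24576 x - 16384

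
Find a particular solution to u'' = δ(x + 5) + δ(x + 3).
\frac{|x + 5|}{2} + \frac{|x + 3|}{2}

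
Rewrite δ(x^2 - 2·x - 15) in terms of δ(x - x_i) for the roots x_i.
\frac{\delta(x + 3) + \delta(x - 5)}{8}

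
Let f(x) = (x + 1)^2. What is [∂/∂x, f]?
2 x + 2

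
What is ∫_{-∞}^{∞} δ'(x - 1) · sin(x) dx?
- \cos{\left(1 \right)}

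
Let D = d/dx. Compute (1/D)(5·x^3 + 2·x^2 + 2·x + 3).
\frac{5 x^{4}}{4} + \frac{2 x^{3}}{3} + x^{2} + 3 x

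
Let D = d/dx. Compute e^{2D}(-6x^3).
- 6 x^{3} - 36 x^{2} - 72 x - 48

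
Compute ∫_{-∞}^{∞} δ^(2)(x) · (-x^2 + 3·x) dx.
-2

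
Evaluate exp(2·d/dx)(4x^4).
4 x^{4} + 32 x^{3} + 96 x^{2} + 128 x + 64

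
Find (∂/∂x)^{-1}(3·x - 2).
\frac{3 x^{2}}{2} - 2 x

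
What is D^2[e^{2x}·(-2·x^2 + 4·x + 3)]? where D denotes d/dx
8 \left(3 - x^{2}\right) e^{2 x}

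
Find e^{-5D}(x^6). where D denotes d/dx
x^{6} - 30 x^{5} + 375 x^{4} - 2500 x^{3} + 9375 x^{2} - 18750 x + 15625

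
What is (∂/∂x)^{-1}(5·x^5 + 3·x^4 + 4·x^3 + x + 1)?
\frac{5 x^{6}}{6} + \frac{3 x^{5}}{5} + x^{4} + \frac{x^{2}}{2} + x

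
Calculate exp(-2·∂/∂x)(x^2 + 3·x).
x^{2} - x - 2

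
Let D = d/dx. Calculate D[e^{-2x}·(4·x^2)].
8 x \left(1 - x\right) e^{- 2 x}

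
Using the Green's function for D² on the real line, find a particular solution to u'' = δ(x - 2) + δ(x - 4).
\frac{|x - 2|}{2} + \frac{|x - 4|}{2}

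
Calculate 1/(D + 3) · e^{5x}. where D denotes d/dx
\frac{e^{5 x}}{8}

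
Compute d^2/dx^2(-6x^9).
- 432 x^{7}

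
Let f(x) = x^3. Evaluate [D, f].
3 x^{2}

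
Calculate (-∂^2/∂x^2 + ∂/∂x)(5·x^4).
20 x^{2} \left(x - 3\right)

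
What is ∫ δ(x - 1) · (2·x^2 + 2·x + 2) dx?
6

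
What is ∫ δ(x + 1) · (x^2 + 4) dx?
5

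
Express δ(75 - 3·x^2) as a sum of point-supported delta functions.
\frac{\delta(x - 5) + \delta(x + 5)}{30}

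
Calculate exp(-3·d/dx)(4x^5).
4 x^{5} - 60 x^{4} + 360 x^{3} - 1080 x^{2} + 1620 x - 972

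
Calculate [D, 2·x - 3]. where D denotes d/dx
2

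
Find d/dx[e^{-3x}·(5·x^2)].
5 x \left(2 - 3 x\right) e^{- 3 x}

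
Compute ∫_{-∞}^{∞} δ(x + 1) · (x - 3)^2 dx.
16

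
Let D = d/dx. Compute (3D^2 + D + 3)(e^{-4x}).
47 e^{- 4 x}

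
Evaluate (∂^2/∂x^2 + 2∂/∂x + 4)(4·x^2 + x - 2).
16 x^{2} + 20 x + 2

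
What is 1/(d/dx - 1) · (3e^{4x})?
e^{4 x}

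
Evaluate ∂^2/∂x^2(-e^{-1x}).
- e^{- x}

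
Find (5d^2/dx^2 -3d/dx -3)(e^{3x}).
33 e^{3 x}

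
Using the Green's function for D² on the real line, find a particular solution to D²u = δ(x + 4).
\frac{|x + 4|}{2}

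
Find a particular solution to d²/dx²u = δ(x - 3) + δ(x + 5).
\frac{|x - 3|}{2} + \frac{|x + 5|}{2}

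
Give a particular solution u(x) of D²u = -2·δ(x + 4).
-|x + 4|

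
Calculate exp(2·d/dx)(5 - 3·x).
- 3 x - 1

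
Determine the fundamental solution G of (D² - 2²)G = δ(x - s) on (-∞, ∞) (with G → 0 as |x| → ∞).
-\frac{e^{-2|x-s|}}{4}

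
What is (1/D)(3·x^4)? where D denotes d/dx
\frac{3 x^{5}}{5}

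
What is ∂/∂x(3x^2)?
6 x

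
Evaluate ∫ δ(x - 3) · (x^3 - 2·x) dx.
21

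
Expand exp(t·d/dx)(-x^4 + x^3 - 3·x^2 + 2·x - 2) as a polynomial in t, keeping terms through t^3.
t^{3} \left(1 - 4 x\right) + 3 t^{2} \left(- 2 x^{2} + x - 1\right) - t \left(4 x^{3} - 3 x^{2} + 6 x - 2\right) - x^{4} + x^{3} - 3 x^{2} + 2 x - 2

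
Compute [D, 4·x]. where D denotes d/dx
4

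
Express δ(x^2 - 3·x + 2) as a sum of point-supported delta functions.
\frac{\delta(x - 1) + \delta(x - 2)}{1}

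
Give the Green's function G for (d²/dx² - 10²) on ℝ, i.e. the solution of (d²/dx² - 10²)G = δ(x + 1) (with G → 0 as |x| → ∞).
-\frac{e^{-10|x + 1|}}{20}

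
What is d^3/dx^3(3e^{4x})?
192 e^{4 x}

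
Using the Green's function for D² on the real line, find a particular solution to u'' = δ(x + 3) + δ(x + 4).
\frac{|x + 3|}{2} + \frac{|x + 4|}{2}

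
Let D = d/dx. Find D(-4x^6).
- 24 x^{5}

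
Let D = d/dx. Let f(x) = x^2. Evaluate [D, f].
2 x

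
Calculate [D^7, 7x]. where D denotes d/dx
49D^{6}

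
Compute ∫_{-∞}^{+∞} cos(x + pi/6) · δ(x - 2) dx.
\cos{\left(\frac{\pi}{6} + 2 \right)}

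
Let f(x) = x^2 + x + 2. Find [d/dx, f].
2 x + 1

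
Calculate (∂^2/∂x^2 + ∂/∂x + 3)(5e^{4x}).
115 e^{4 x}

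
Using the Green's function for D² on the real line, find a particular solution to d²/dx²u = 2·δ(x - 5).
|x - 5|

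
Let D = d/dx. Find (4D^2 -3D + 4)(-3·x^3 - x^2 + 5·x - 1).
- 12 x^{3} + 23 x^{2} - 46 x - 27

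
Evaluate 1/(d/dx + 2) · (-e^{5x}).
- \frac{e^{5 x}}{7}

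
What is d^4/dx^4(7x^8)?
11760 x^{4}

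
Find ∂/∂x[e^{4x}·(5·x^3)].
x^{2} \left(20 x + 15\right) e^{4 x}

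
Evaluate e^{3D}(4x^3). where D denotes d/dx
4 x^{3} + 36 x^{2} + 108 x + 108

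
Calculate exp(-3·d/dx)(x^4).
x^{4} - 12 x^{3} + 54 x^{2} - 108 x + 81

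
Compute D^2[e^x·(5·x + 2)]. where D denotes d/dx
\left(5 x + 12\right) e^{x}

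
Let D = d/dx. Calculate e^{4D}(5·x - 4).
5 x + 16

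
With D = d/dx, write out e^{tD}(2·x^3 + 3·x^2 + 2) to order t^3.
2 t^{3} + t^{2} \left(6 x + 3\right) + 6 t x \left(x + 1\right) + 2 x^{3} + 3 x^{2} + 2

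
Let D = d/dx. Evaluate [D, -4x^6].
- 24 x^{5}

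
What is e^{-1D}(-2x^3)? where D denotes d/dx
- 2 x^{3} + 6 x^{2} - 6 x + 2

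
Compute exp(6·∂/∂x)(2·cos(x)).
2 \cos{\left(x + 6 \right)}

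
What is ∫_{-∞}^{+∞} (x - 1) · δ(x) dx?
-1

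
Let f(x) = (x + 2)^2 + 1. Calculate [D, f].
2 x + 4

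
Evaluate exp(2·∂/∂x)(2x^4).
2 x^{4} + 16 x^{3} + 48 x^{2} + 64 x + 32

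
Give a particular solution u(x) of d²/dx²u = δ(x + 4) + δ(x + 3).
\frac{|x + 4|}{2} + \frac{|x + 3|}{2}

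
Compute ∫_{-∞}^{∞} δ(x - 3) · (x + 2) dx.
5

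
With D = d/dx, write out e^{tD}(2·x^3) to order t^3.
2 t^{3} + 6 t^{2} x + 6 t x^{2} + 2 x^{3}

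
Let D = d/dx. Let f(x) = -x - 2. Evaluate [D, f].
-1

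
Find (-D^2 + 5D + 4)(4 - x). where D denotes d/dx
11 - 4 x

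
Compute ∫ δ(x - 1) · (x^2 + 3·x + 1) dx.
5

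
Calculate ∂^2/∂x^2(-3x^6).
- 90 x^{4}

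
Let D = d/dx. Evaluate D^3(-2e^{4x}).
- 128 e^{4 x}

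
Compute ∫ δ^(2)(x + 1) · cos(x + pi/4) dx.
- \sin{\left(\frac{\pi}{4} + 1 \right)}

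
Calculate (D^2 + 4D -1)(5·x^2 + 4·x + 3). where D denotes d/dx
- 5 x^{2} + 36 x + 23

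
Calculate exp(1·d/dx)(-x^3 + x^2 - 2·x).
- x^{3} - 2 x^{2} - 3 x - 2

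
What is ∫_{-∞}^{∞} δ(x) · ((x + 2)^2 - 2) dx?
2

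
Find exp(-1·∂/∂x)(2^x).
2^{x - 1}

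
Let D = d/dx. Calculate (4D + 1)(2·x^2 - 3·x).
2 x^{2} + 13 x - 12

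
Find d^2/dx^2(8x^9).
576 x^{7}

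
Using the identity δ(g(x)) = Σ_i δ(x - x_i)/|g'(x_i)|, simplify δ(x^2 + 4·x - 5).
\frac{\delta(x + 5) + \delta(x - 1)}{6}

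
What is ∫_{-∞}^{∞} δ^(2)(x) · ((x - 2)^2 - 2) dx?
2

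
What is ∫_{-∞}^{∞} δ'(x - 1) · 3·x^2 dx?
-6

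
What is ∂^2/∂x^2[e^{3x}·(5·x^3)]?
15 x \left(3 x^{2} + 6 x + 2\right) e^{3 x}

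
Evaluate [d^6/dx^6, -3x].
-18\frac{d^{5}}{dx^{5}}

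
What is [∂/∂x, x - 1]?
1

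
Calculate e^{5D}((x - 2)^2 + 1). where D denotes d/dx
x^{2} + 6 x + 10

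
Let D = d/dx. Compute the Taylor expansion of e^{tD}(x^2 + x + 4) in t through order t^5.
t^{2} + t \left(2 x + 1\right) + x^{2} + x + 4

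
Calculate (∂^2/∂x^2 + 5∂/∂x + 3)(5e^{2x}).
85 e^{2 x}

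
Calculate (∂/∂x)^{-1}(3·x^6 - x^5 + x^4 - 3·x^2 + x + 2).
\frac{3 x^{7}}{7} - \frac{x^{6}}{6} + \frac{x^{5}}{5} - x^{3} + \frac{x^{2}}{2} + 2 x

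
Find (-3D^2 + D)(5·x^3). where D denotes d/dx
15 x \left(x - 6\right)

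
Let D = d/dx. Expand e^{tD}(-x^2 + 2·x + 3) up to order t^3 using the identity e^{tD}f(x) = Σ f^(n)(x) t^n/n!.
- t^{2} - 2 t \left(x - 1\right) - x^{2} + 2 x + 3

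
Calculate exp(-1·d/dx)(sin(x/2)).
\sin{\left(\frac{x}{2} - \frac{1}{2} \right)}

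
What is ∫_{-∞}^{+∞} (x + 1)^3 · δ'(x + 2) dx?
-3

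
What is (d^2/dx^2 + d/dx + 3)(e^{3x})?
15 e^{3 x}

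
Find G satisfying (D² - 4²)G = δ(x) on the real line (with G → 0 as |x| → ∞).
-\frac{e^{-4|x|}}{8}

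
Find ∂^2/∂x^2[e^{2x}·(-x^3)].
- 2 x \left(2 x^{2} + 6 x + 3\right) e^{2 x}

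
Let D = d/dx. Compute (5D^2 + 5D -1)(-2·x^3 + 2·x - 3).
2 x^{3} - 30 x^{2} - 62 x + 13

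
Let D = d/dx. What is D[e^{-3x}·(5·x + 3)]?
\left(- 15 x - 4\right) e^{- 3 x}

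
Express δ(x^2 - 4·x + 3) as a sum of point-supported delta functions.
\frac{\delta(x - 1) + \delta(x - 3)}{2}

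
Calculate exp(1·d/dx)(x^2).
x^{2} + 2 x + 1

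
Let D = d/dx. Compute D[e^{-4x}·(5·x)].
5 \left(1 - 4 x\right) e^{- 4 x}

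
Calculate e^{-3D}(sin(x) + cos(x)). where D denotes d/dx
\sqrt{2} \cos{\left(- x + \frac{\pi}{4} + 3 \right)}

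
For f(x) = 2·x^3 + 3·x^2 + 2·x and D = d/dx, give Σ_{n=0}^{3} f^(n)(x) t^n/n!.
2 t^{3} + t^{2} \left(6 x + 3\right) + 2 t \left(3 x^{2} + 3 x + 1\right) + 2 x^{3} + 3 x^{2} + 2 x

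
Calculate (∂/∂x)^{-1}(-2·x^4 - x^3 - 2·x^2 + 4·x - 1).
- \frac{2 x^{5}}{5} - \frac{x^{4}}{4} - \frac{2 x^{3}}{3} + 2 x^{2} - x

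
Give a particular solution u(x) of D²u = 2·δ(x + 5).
|x + 5|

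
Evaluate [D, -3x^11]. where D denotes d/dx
- 33 x^{10}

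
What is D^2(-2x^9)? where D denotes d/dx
- 144 x^{7}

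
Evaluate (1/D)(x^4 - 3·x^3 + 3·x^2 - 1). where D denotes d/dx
\frac{x^{5}}{5} - \frac{3 x^{4}}{4} + x^{3} - x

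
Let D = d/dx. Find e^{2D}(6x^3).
6 x^{3} + 36 x^{2} + 72 x + 48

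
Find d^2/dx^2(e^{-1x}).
e^{- x}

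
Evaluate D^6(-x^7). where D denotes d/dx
- 5040 x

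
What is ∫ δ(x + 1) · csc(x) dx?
- \csc{\left(1 \right)}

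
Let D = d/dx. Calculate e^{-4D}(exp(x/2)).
e^{\frac{x}{2} - 2}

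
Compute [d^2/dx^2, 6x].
12\frac{d}{dx}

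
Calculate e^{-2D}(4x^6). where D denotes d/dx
4 x^{6} - 48 x^{5} + 240 x^{4} - 640 x^{3} + 960 x^{2} - 768 x + 256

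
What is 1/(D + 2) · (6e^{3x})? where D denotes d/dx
\frac{6 e^{3 x}}{5}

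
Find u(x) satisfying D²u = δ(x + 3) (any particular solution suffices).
\frac{|x + 3|}{2}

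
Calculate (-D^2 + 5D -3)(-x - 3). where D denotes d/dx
3 x + 4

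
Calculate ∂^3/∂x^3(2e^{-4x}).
- 128 e^{- 4 x}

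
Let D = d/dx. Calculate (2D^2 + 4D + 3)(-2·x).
- 6 x - 8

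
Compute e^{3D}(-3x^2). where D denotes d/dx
- 3 x^{2} - 18 x - 27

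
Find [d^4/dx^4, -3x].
-12\frac{d^{3}}{dx^{3}}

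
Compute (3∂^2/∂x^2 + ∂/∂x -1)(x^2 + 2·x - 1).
9 - x^{2}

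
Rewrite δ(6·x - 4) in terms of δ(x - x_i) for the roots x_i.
\frac{\delta(x - 2/3)}{6}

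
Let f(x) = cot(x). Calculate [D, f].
- \frac{1}{\sin^{2}{\left(x \right)}}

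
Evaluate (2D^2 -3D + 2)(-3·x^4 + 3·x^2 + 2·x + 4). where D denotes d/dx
- 6 x^{4} + 36 x^{3} - 66 x^{2} - 14 x + 14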